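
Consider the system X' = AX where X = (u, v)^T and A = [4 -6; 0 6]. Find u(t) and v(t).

Coefficient matrix A = [[4, -6], [0, 6]].
Characteristic polynomial det(A - λI) = λ^2 - 10λ + 24 = 0.
Eigenvalues λ = 6, 4.
For λ=6: (A-λI) row 1 is [-2, -6], so an eigenvector is (-3, 1).
For λ=4: (A-λI) row 1 is [0, -6], so an eigenvector is (1, 0).
General solution: C_1e^(6t)(-3,1) + C_2e^(4t)(1,0).

u(t) = -3C_1e^(6t) + C_2e^(4t), v(t) = C_1e^(6t)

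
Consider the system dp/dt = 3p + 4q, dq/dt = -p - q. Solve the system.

Coefficient matrix A = [[3, 4], [-1, -1]].
Characteristic polynomial det(A - λI) = λ^2 - 2λ + 1 = 0.
Single eigenvalue λ = 1 with algebraic multiplicity 2.
Eigenvector v = (2,-1); generalized eigenvector w with (A-λI)w=v is (3,-1).
General solution: e^(t)[K_1·v + K_2·(t·v + w)].

p(t) = 2K_1e^(t) + 2K_2te^(t) + 3K_2e^(t), q(t) = -K_1e^(t) - K_2te^(t) - K_2e^(t)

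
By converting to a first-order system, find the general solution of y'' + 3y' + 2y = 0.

Let x_1 = y, x_2 = y'. Then x_1' = x_2 and x_2' = -2x_1 - 3x_2.
A = [[0,1],[-2,-3]]; det(A-λI) = λ^2 + 3λ + 2.
Eigenvalues λ = -2, -1 with eigenvectors (1,-2), (1,-1).

y(t) = K_1e^(-2t) + K_2e^(-t)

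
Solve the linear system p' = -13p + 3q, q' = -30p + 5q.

p(t) = -K_1e^(-4t)cos(3t) - K_2e^(-4t)sin(3t), q(t) = K_1e^(-4t)sin(3t) - 3K_1e^(-4t)cos(3t) - 3K_2e^(-4t)sin(3t) - K_2e^(-4t)cos(3t)

Coefficient matrix A = [[-13, 3], [-30, 5]].
Characteristic polynomial det(A - λI) = λ^2 + 8λ + 25 = 0.
Eigenvalues λ = -4 ± 3i (complex conjugate pair).
For λ=-4+3i: an eigenvector is (-1,-3) - i(0,1) = (-1, -3 - i).
A real fundamental pair from Re and Im of e^((-4+3i)t)v: X_1 = e^(-4t)(cos(3t)·(-1,-3) + sin(3t)·(0,1)), X_2 = e^(-4t)(sin(3t)·(-1,-3) - cos(3t)·(0,1)).
General solution: K_1X_1 + K_2X_2.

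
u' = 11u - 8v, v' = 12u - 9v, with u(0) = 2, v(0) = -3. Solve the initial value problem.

Coefficient matrix A = [[11, -8], [12, -9]].
Characteristic polynomial det(A - λI) = λ^2 - 2λ - 3 = 0.
Eigenvalues λ = 3, -1.
For λ=3: (A-λI) row 1 is [8, -8], so an eigenvector is (-1, -1).
For λ=-1: (A-λI) row 1 is [12, -8], so an eigenvector is (-2, -3).
General solution: c_1e^(3t)(-1,-1) + c_2e^(-t)(-2,-3).
Applying u(0)=2, v(0)=-3 gives c_1=-12, c_2=5.

u(t) = 12e^(3t) - 10e^(-t), v(t) = 12e^(3t) - 15e^(-t)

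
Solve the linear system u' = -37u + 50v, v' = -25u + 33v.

Coefficient matrix A = [[-37, 50], [-25, 33]].
Characteristic polynomial det(A - λI) = λ^2 + 4λ + 29 = 0.
Eigenvalues λ = -2 ± 5i (complex conjugate pair).
For λ=-2+5i: an eigenvector is (1,1) - i(3,2) = (1 - 3i, 1 - 2i).
A real fundamental pair from Re and Im of e^((-2+5i)t)v: X_1 = e^(-2t)(cos(5t)·(1,1) + sin(5t)·(3,2)), X_2 = e^(-2t)(sin(5t)·(1,1) - cos(5t)·(3,2)).
General solution: c_1X_1 + c_2X_2.

u(t) = 3c_1e^(-2t)sin(5t) + c_1e^(-2t)cos(5t) + c_2e^(-2t)sin(5t) - 3c_2e^(-2t)cos(5t), v(t) = 2c_1e^(-2t)sin(5t) + c_1e^(-2t)cos(5t) + c_2e^(-2t)sin(5t) - 2c_2e^(-2t)cos(5t)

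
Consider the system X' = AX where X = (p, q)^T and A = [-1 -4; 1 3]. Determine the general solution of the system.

p(t) = 2c_1e^(t) + 2c_2te^(t) - c_2e^(t), q(t) = -c_1e^(t) - c_2te^(t)

Coefficient matrix A = [[-1, -4], [1, 3]].
Characteristic polynomial det(A - λI) = λ^2 - 2λ + 1 = 0.
Single eigenvalue λ = 1 with algebraic multiplicity 2.
Eigenvector v = (2,-1); generalized eigenvector w with (A-λI)w=v is (-1,0).
General solution: e^(t)[c_1·v + c_2·(t·v + w)].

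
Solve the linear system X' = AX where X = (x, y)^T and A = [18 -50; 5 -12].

x(t) = C_1e^(3t)sin(5t) - 3C_1e^(3t)cos(5t) - 3C_2e^(3t)sin(5t) - C_2e^(3t)cos(5t), y(t) = -C_1e^(3t)cos(5t) - C_2e^(3t)sin(5t)

Coefficient matrix A = [[18, -50], [5, -12]].
Characteristic polynomial det(A - λI) = λ^2 - 6λ + 34 = 0.
Eigenvalues λ = 3 ± 5i (complex conjugate pair).
For λ=3+5i: an eigenvector is (-3,-1) - i(1,0) = (-3 - i, -1).
A real fundamental pair from Re and Im of e^((3+5i)t)v: X_1 = e^(3t)(cos(5t)·(-3,-1) + sin(5t)·(1,0)), X_2 = e^(3t)(sin(5t)·(-3,-1) - cos(5t)·(1,0)).
General solution: C_1X_1 + C_2X_2.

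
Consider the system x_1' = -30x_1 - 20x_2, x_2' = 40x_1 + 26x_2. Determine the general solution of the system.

Coefficient matrix A = [[-30, -20], [40, 26]].
Characteristic polynomial det(A - λI) = λ^2 + 4λ + 20 = 0.
Eigenvalues λ = -2 ± 4i (complex conjugate pair).
For λ=-2+4i: an eigenvector is (1,-1) - i(-2,3) = (1 + 2i, -1 - 3i).
A real fundamental pair from Re and Im of e^((-2+4i)t)v: X_1 = e^(-2t)(cos(4t)·(1,-1) + sin(4t)·(-2,3)), X_2 = e^(-2t)(sin(4t)·(1,-1) - cos(4t)·(-2,3)).
General solution: K_1X_1 + K_2X_2.

x_1(t) = -2K_1e^(-2t)sin(4t) + K_1e^(-2t)cos(4t) + K_2e^(-2t)sin(4t) + 2K_2e^(-2t)cos(4t), x_2(t) = 3K_1e^(-2t)sin(4t) - K_1e^(-2t)cos(4t) - K_2e^(-2t)sin(4t) - 3K_2e^(-2t)cos(4t)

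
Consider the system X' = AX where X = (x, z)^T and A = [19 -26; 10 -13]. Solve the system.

x(t) = 3K_1e^(3t)sin(2t) + 2K_1e^(3t)cos(2t) + 2K_2e^(3t)sin(2t) - 3K_2e^(3t)cos(2t), z(t) = 2K_1e^(3t)sin(2t) + K_1e^(3t)cos(2t) + K_2e^(3t)sin(2t) - 2K_2e^(3t)cos(2t)

Coefficient matrix A = [[19, -26], [10, -13]].
Characteristic polynomial det(A - λI) = λ^2 - 6λ + 13 = 0.
Eigenvalues λ = 3 ± 2i (complex conjugate pair).
For λ=3+2i: an eigenvector is (2,1) - i(3,2) = (2 - 3i, 1 - 2i).
A real fundamental pair from Re and Im of e^((3+2i)t)v: X_1 = e^(3t)(cos(2t)·(2,1) + sin(2t)·(3,2)), X_2 = e^(3t)(sin(2t)·(2,1) - cos(2t)·(3,2)).
General solution: K_1X_1 + K_2X_2.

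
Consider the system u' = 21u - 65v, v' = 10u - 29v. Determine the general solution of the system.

Coefficient matrix A = [[21, -65], [10, -29]].
Characteristic polynomial det(A - λI) = λ^2 + 8λ + 41 = 0.
Eigenvalues λ = -4 ± 5i (complex conjugate pair).
For λ=-4+5i: an eigenvector is (-2,-1) - i(3,1) = (-2 - 3i, -1 - i).
A real fundamental pair from Re and Im of e^((-4+5i)t)v: X_1 = e^(-4t)(cos(5t)·(-2,-1) + sin(5t)·(3,1)), X_2 = e^(-4t)(sin(5t)·(-2,-1) - cos(5t)·(3,1)).
General solution: C_1X_1 + C_2X_2.

u(t) = 3C_1e^(-4t)sin(5t) - 2C_1e^(-4t)cos(5t) - 2C_2e^(-4t)sin(5t) - 3C_2e^(-4t)cos(5t), v(t) = C_1e^(-4t)sin(5t) - C_1e^(-4t)cos(5t) - C_2e^(-4t)sin(5t) - C_2e^(-4t)cos(5t)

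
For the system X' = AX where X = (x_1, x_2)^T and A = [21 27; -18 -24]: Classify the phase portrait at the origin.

A = [[21,27],[-18,-24]]; det(A-λI) = λ^2 + 3λ - 18.
λ = -6, 3: opposite signs.

saddle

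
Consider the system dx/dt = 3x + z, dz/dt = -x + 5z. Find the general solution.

x(t) = c_1e^(4t) + c_2te^(4t) - 2c_2e^(4t), z(t) = c_1e^(4t) + c_2te^(4t) - c_2e^(4t)

Coefficient matrix A = [[3, 1], [-1, 5]].
Characteristic polynomial det(A - λI) = λ^2 - 8λ + 16 = 0.
Single eigenvalue λ = 4 with algebraic multiplicity 2.
Eigenvector v = (1,1); generalized eigenvector w with (A-λI)w=v is (-2,-1).
General solution: e^(4t)[c_1·v + c_2·(t·v + w)].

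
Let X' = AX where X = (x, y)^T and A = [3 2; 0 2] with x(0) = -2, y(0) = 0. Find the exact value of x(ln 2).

A = [[3,2],[0,2]]; eigenvalues λ = 3, 2.
Eigenvectors: (-1,0) for λ=3, (2,-1) for λ=2.
From the initial condition, c_1 = 2, c_2 = 0.
x(ln 2) = (2)(2^3)(-1) + (0)(2^2)(2) = -16.

-16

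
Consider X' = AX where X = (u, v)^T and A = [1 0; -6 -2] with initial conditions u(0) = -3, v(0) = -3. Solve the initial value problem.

u(t) = -3e^(t), v(t) = 6e^(t) - 9e^(-2t)

Coefficient matrix A = [[1, 0], [-6, -2]].
Characteristic polynomial det(A - λI) = λ^2 + λ - 2 = 0.
Eigenvalues λ = 1, -2.
For λ=1: (A-λI) row 2 is [-6, -3], so an eigenvector is (-1, 2).
For λ=-2: (A-λI) row 1 is [3, 0], so an eigenvector is (0, 1).
General solution: K_1e^(t)(-1,2) + K_2e^(-2t)(0,1).
Applying u(0)=-3, v(0)=-3 gives K_1=3, K_2=-9.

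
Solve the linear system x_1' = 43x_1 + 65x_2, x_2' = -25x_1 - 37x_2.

x_1(t) = -2c_1e^(3t)sin(5t) + 3c_1e^(3t)cos(5t) + 3c_2e^(3t)sin(5t) + 2c_2e^(3t)cos(5t), x_2(t) = c_1e^(3t)sin(5t) - 2c_1e^(3t)cos(5t) - 2c_2e^(3t)sin(5t) - c_2e^(3t)cos(5t)

Coefficient matrix A = [[43, 65], [-25, -37]].
Characteristic polynomial det(A - λI) = λ^2 - 6λ + 34 = 0.
Eigenvalues λ = 3 ± 5i (complex conjugate pair).
For λ=3+5i: an eigenvector is (3,-2) - i(-2,1) = (3 + 2i, -2 - i).
A real fundamental pair from Re and Im of e^((3+5i)t)v: X_1 = e^(3t)(cos(5t)·(3,-2) + sin(5t)·(-2,1)), X_2 = e^(3t)(sin(5t)·(3,-2) - cos(5t)·(-2,1)).
General solution: c_1X_1 + c_2X_2.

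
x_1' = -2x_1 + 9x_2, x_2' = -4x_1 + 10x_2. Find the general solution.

x_1(t) = 3K_1e^(4t) + 3K_2te^(4t) + K_2e^(4t), x_2(t) = 2K_1e^(4t) + 2K_2te^(4t) + K_2e^(4t)

Coefficient matrix A = [[-2, 9], [-4, 10]].
Characteristic polynomial det(A - λI) = λ^2 - 8λ + 16 = 0.
Single eigenvalue λ = 4 with algebraic multiplicity 2.
Eigenvector v = (3,2); generalized eigenvector w with (A-λI)w=v is (1,1).
General solution: e^(4t)[K_1·v + K_2·(t·v + w)].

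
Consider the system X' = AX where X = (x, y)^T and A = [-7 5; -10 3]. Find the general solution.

x(t) = C_1e^(-2t)cos(5t) + C_2e^(-2t)sin(5t), y(t) = -C_1e^(-2t)sin(5t) + C_1e^(-2t)cos(5t) + C_2e^(-2t)sin(5t) + C_2e^(-2t)cos(5t)

Coefficient matrix A = [[-7, 5], [-10, 3]].
Characteristic polynomial det(A - λI) = λ^2 + 4λ + 29 = 0.
Eigenvalues λ = -2 ± 5i (complex conjugate pair).
For λ=-2+5i: an eigenvector is (1,1) - i(0,-1) = (1, 1 + i).
A real fundamental pair from Re and Im of e^((-2+5i)t)v: X_1 = e^(-2t)(cos(5t)·(1,1) + sin(5t)·(0,-1)), X_2 = e^(-2t)(sin(5t)·(1,1) - cos(5t)·(0,-1)).
General solution: C_1X_1 + C_2X_2.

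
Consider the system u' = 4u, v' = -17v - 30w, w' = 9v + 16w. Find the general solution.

Coefficient matrix A = [[4, 0, 0], [0, -17, -30], [0, 9, 16]].
det(A - λI) = 0 gives eigenvalues λ = 4, 1, -2.
For λ=4: eigenvector (1,0,0).
For λ=1: eigenvector (0,-5,3).
For λ=-2: eigenvector (0,-2,1).
General solution: C_1e^(4t)(1,0,0) + C_2e^(t)(0,-5,3) + C_3e^(-2t)(0,-2,1).

u(t) = C_1e^(4t), v(t) = -5C_2e^(t) - 2C_3e^(-2t), w(t) = 3C_2e^(t) + C_3e^(-2t)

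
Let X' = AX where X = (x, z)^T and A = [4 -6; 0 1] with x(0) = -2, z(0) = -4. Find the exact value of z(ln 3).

-12

A = [[4,-6],[0,1]]; eigenvalues λ = 1, 4.
Eigenvectors: (2,1) for λ=1, (1,0) for λ=4.
From the initial condition, c_1 = -4, c_2 = 6.
z(ln 3) = (-4)(3^1)(1) + (6)(3^4)(0) = -12.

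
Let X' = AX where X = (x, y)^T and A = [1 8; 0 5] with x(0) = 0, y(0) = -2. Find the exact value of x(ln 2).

-120

A = [[1,8],[0,5]]; eigenvalues λ = 1, 5.
Eigenvectors: (-1,0) for λ=1, (2,1) for λ=5.
From the initial condition, c_1 = -4, c_2 = -2.
x(ln 2) = (-4)(2^1)(-1) + (-2)(2^5)(2) = -120.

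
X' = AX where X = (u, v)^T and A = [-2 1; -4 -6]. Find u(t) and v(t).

Coefficient matrix A = [[-2, 1], [-4, -6]].
Characteristic polynomial det(A - λI) = λ^2 + 8λ + 16 = 0.
Single eigenvalue λ = -4 with algebraic multiplicity 2.
Eigenvector v = (1,-2); generalized eigenvector w with (A-λI)w=v is (0,1).
General solution: e^(-4t)[K_1·v + K_2·(t·v + w)].

u(t) = K_1e^(-4t) + K_2te^(-4t), v(t) = -2K_1e^(-4t) - 2K_2te^(-4t) + K_2e^(-4t)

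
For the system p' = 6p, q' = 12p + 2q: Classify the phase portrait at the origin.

A = [[6,0],[12,2]]; det(A-λI) = λ^2 - 8λ + 12.
λ = 2, 6: both positive.

unstable node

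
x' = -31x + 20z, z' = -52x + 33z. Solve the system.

Coefficient matrix A = [[-31, 20], [-52, 33]].
Characteristic polynomial det(A - λI) = λ^2 - 2λ + 17 = 0.
Eigenvalues λ = 1 ± 4i (complex conjugate pair).
For λ=1+4i: an eigenvector is (2,3) - i(-1,-2) = (2 + i, 3 + 2i).
A real fundamental pair from Re and Im of e^((1+4i)t)v: X_1 = e^(t)(cos(4t)·(2,3) + sin(4t)·(-1,-2)), X_2 = e^(t)(sin(4t)·(2,3) - cos(4t)·(-1,-2)).
General solution: C_1X_1 + C_2X_2.

x(t) = -C_1e^(t)sin(4t) + 2C_1e^(t)cos(4t) + 2C_2e^(t)sin(4t) + C_2e^(t)cos(4t), z(t) = -2C_1e^(t)sin(4t) + 3C_1e^(t)cos(4t) + 3C_2e^(t)sin(4t) + 2C_2e^(t)cos(4t)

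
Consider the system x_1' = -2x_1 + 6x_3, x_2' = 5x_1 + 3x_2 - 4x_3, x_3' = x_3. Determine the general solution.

x_1(t) = C_1e^(-2t) + 2C_3e^(t), x_2(t) = -C_1e^(-2t) + C_2e^(3t) - 3C_3e^(t), x_3(t) = C_3e^(t)

Coefficient matrix A = [[-2, 0, 6], [5, 3, -4], [0, 0, 1]].
det(A - λI) = 0 gives eigenvalues λ = -2, 3, 1.
For λ=-2: eigenvector (1,-1,0).
For λ=3: eigenvector (0,1,0).
For λ=1: eigenvector (2,-3,1).
General solution: C_1e^(-2t)(1,-1,0) + C_2e^(3t)(0,1,0) + C_3e^(t)(2,-3,1).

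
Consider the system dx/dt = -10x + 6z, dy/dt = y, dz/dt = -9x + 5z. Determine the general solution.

x(t) = -2C_1e^(-t) + C_3e^(-4t), y(t) = C_2e^(t), z(t) = -3C_1e^(-t) + C_3e^(-4t)

Coefficient matrix A = [[-10, 0, 6], [0, 1, 0], [-9, 0, 5]].
det(A - λI) = 0 gives eigenvalues λ = -1, 1, -4.
For λ=-1: eigenvector (-2,0,-3).
For λ=1: eigenvector (0,1,0).
For λ=-4: eigenvector (1,0,1).
General solution: C_1e^(-t)(-2,0,-3) + C_2e^(t)(0,1,0) + C_3e^(-4t)(1,0,1).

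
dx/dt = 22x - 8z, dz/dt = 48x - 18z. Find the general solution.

x(t) = K_1e^(6t) - K_2e^(-2t), z(t) = 2K_1e^(6t) - 3K_2e^(-2t)

Coefficient matrix A = [[22, -8], [48, -18]].
Characteristic polynomial det(A - λI) = λ^2 - 4λ - 12 = 0.
Eigenvalues λ = 6, -2.
For λ=6: (A-λI) row 1 is [16, -8], so an eigenvector is (1, 2).
For λ=-2: (A-λI) row 1 is [24, -8], so an eigenvector is (-1, -3).
General solution: K_1e^(6t)(1,2) + K_2e^(-2t)(-1,-3).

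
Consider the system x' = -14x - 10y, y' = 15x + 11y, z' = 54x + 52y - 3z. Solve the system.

Coefficient matrix A = [[-14, -10, 0], [15, 11, 0], [54, 52, -3]].
det(A - λI) = 0 gives eigenvalues λ = -4, -3, 1.
For λ=-4: eigenvector (1,-1,-2).
For λ=-3: eigenvector (0,0,1).
For λ=1: eigenvector (-2,3,12).
General solution: K_1e^(-4t)(1,-1,-2) + K_2e^(-3t)(0,0,1) + K_3e^(t)(-2,3,12).

x(t) = K_1e^(-4t) - 2K_3e^(t), y(t) = -K_1e^(-4t) + 3K_3e^(t), z(t) = -2K_1e^(-4t) + K_2e^(-3t) + 12K_3e^(t)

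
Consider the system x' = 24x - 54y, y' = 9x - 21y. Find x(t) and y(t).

Coefficient matrix A = [[24, -54], [9, -21]].
Characteristic polynomial det(A - λI) = λ^2 - 3λ - 18 = 0.
Eigenvalues λ = -3, 6.
For λ=-3: (A-λI) row 1 is [27, -54], so an eigenvector is (2, 1).
For λ=6: (A-λI) row 1 is [18, -54], so an eigenvector is (-3, -1).
General solution: K_1e^(-3t)(2,1) + K_2e^(6t)(-3,-1).

x(t) = 2K_1e^(-3t) - 3K_2e^(6t), y(t) = K_1e^(-3t) - K_2e^(6t)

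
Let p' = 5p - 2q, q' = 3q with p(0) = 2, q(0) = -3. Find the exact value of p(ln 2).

A = [[5,-2],[0,3]]; eigenvalues λ = 5, 3.
Eigenvectors: (1,0) for λ=5, (-1,-1) for λ=3.
From the initial condition, c_1 = 5, c_2 = 3.
p(ln 2) = (5)(2^5)(1) + (3)(2^3)(-1) = 136.

136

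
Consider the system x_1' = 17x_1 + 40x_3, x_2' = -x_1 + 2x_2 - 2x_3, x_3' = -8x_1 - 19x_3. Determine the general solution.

x_1(t) = 5c_1e^(t) - 2c_3e^(-3t), x_2(t) = c_1e^(t) + c_2e^(2t), x_3(t) = -2c_1e^(t) + c_3e^(-3t)

Coefficient matrix A = [[17, 0, 40], [-1, 2, -2], [-8, 0, -19]].
det(A - λI) = 0 gives eigenvalues λ = 1, 2, -3.
For λ=1: eigenvector (5,1,-2).
For λ=2: eigenvector (0,1,0).
For λ=-3: eigenvector (-2,0,1).
General solution: c_1e^(t)(5,1,-2) + c_2e^(2t)(0,1,0) + c_3e^(-3t)(-2,0,1).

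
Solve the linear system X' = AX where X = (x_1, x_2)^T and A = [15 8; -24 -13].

Coefficient matrix A = [[15, 8], [-24, -13]].
Characteristic polynomial det(A - λI) = λ^2 - 2λ - 3 = 0.
Eigenvalues λ = 3, -1.
For λ=3: (A-λI) row 1 is [12, 8], so an eigenvector is (-2, 3).
For λ=-1: (A-λI) row 1 is [16, 8], so an eigenvector is (-1, 2).
General solution: K_1e^(3t)(-2,3) + K_2e^(-t)(-1,2).

x_1(t) = -2K_1e^(3t) - K_2e^(-t), x_2(t) = 3K_1e^(3t) + 2K_2e^(-t)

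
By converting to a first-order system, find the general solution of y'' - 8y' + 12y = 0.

y(t) = C_1e^(6t) + C_2e^(2t)

Let x_1 = y, x_2 = y'. Then x_1' = x_2 and x_2' = -12x_1 + 8x_2.
A = [[0,1],[-12,8]]; det(A-λI) = λ^2 - 8λ + 12.
Eigenvalues λ = 6, 2 with eigenvectors (1,6), (1,2).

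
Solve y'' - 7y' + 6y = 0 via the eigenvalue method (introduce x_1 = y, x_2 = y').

y(t) = K_1e^(t) + K_2e^(6t)

Let x_1 = y, x_2 = y'. Then x_1' = x_2 and x_2' = -6x_1 + 7x_2.
A = [[0,1],[-6,7]]; det(A-λI) = λ^2 - 7λ + 6.
Eigenvalues λ = 1, 6 with eigenvectors (1,1), (1,6).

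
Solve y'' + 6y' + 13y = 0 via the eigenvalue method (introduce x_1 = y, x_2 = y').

Let x_1 = y, x_2 = y'. Then x_1' = x_2 and x_2' = -13x_1 - 6x_2.
A = [[0,1],[-13,-6]]; det(A-λI) = λ^2 + 6λ + 13.
Eigenvalues λ = -3 ± 2i.

y(t) = K_1e^(-3t)cos(2t) + K_2e^(-3t)sin(2t)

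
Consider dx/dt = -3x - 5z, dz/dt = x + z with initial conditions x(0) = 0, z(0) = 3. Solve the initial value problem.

x(t) = -15e^(-t)sin(t), z(t) = 6e^(-t)sin(t) + 3e^(-t)cos(t)

Coefficient matrix A = [[-3, -5], [1, 1]].
Characteristic polynomial det(A - λI) = λ^2 + 2λ + 2 = 0.
Eigenvalues λ = -1 ± i (complex conjugate pair).
For λ=-1+i: an eigenvector is (2,-1) - i(1,0) = (2 - i, -1).
A real fundamental pair from Re and Im of e^((-1+i)t)v: X_1 = e^(-t)(cos(t)·(2,-1) + sin(t)·(1,0)), X_2 = e^(-t)(sin(t)·(2,-1) - cos(t)·(1,0)).
General solution: K_1X_1 + K_2X_2.
Applying x(0)=0, z(0)=3 gives K_1=-3, K_2=-6.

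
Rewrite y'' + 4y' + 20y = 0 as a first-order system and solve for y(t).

y(t) = c_1e^(-2t)cos(4t) + c_2e^(-2t)sin(4t)

Let x_1 = y, x_2 = y'. Then x_1' = x_2 and x_2' = -20x_1 - 4x_2.
A = [[0,1],[-20,-4]]; det(A-λI) = λ^2 + 4λ + 20.
Eigenvalues λ = -2 ± 4i.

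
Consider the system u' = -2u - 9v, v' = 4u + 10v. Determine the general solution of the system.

u(t) = 3C_1e^(4t) + 3C_2te^(4t) - 2C_2e^(4t), v(t) = -2C_1e^(4t) - 2C_2te^(4t) + C_2e^(4t)

Coefficient matrix A = [[-2, -9], [4, 10]].
Characteristic polynomial det(A - λI) = λ^2 - 8λ + 16 = 0.
Single eigenvalue λ = 4 with algebraic multiplicity 2.
Eigenvector v = (3,-2); generalized eigenvector w with (A-λI)w=v is (-2,1).
General solution: e^(4t)[C_1·v + C_2·(t·v + w)].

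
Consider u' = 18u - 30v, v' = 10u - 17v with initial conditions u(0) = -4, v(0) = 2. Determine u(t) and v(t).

Coefficient matrix A = [[18, -30], [10, -17]].
Characteristic polynomial det(A - λI) = λ^2 - λ - 6 = 0.
Eigenvalues λ = 3, -2.
For λ=3: (A-λI) row 1 is [15, -30], so an eigenvector is (2, 1).
For λ=-2: (A-λI) row 1 is [20, -30], so an eigenvector is (3, 2).
General solution: C_1e^(3t)(2,1) + C_2e^(-2t)(3,2).
Applying u(0)=-4, v(0)=2 gives C_1=-14, C_2=8.

u(t) = -28e^(3t) + 24e^(-2t), v(t) = -14e^(3t) + 16e^(-2t)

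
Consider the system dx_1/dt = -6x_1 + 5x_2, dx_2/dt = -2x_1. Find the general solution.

Coefficient matrix A = [[-6, 5], [-2, 0]].
Characteristic polynomial det(A - λI) = λ^2 + 6λ + 10 = 0.
Eigenvalues λ = -3 ± i (complex conjugate pair).
For λ=-3+i: an eigenvector is (2,1) - i(-1,-1) = (2 + i, 1 + i).
A real fundamental pair from Re and Im of e^((-3+i)t)v: X_1 = e^(-3t)(cos(t)·(2,1) + sin(t)·(-1,-1)), X_2 = e^(-3t)(sin(t)·(2,1) - cos(t)·(-1,-1)).
General solution: K_1X_1 + K_2X_2.

x_1(t) = -K_1e^(-3t)sin(t) + 2K_1e^(-3t)cos(t) + 2K_2e^(-3t)sin(t) + K_2e^(-3t)cos(t), x_2(t) = -K_1e^(-3t)sin(t) + K_1e^(-3t)cos(t) + K_2e^(-3t)sin(t) + K_2e^(-3t)cos(t)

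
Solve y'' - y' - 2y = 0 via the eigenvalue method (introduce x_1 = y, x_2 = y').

Let x_1 = y, x_2 = y'. Then x_1' = x_2 and x_2' = 2x_1 + x_2.
A = [[0,1],[2,1]]; det(A-λI) = λ^2 - λ - 2.
Eigenvalues λ = -1, 2 with eigenvectors (1,-1), (1,2).

y(t) = K_1e^(-t) + K_2e^(2t)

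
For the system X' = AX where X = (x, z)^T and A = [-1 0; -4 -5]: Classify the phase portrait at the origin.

stable node

A = [[-1,0],[-4,-5]]; det(A-λI) = λ^2 + 6λ + 5.
λ = -5, -1: both negative.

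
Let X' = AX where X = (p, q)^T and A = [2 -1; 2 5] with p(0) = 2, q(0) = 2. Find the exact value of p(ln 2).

-16

A = [[2,-1],[2,5]]; eigenvalues λ = 3, 4.
Eigenvectors: (-1,1) for λ=3, (-1,2) for λ=4.
From the initial condition, c_1 = -6, c_2 = 4.
p(ln 2) = (-6)(2^3)(-1) + (4)(2^4)(-1) = -16.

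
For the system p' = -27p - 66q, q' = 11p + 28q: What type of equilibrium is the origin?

A = [[-27,-66],[11,28]]; det(A-λI) = λ^2 - λ - 30.
λ = 6, -5: opposite signs.

saddle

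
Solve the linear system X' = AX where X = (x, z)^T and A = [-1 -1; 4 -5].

x(t) = C_1e^(-3t) + C_2te^(-3t) + 2C_2e^(-3t), z(t) = 2C_1e^(-3t) + 2C_2te^(-3t) + 3C_2e^(-3t)

Coefficient matrix A = [[-1, -1], [4, -5]].
Characteristic polynomial det(A - λI) = λ^2 + 6λ + 9 = 0.
Single eigenvalue λ = -3 with algebraic multiplicity 2.
Eigenvector v = (1,2); generalized eigenvector w with (A-λI)w=v is (2,3).
General solution: e^(-3t)[C_1·v + C_2·(t·v + w)].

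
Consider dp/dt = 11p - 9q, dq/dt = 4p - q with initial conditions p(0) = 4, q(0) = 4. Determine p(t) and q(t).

Coefficient matrix A = [[11, -9], [4, -1]].
Characteristic polynomial det(A - λI) = λ^2 - 10λ + 25 = 0.
Single eigenvalue λ = 5 with algebraic multiplicity 2.
Eigenvector v = (-3,-2); generalized eigenvector w with (A-λI)w=v is (-2,-1).
General solution: e^(5t)[K_1·v + K_2·(t·v + w)].
Applying p(0)=4, q(0)=4 gives K_1=-4, K_2=4.

p(t) = -12te^(5t) + 4e^(5t), q(t) = -8te^(5t) + 4e^(5t)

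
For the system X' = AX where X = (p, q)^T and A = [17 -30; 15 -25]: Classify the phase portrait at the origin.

A = [[17,-30],[15,-25]]; det(A-λI) = λ^2 + 8λ + 25.
λ = -4 ± 3i: negative real part.

stable spiral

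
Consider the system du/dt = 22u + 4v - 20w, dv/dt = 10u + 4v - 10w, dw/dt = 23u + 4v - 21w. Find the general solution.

Coefficient matrix A = [[22, 4, -20], [10, 4, -10], [23, 4, -21]].
det(A - λI) = 0 gives eigenvalues λ = 2, -1, 4.
For λ=2: eigenvector (1,0,1).
For λ=-1: eigenvector (4,2,5).
For λ=4: eigenvector (2,1,2).
General solution: c_1e^(2t)(1,0,1) + c_2e^(-t)(4,2,5) + c_3e^(4t)(2,1,2).

u(t) = c_1e^(2t) + 4c_2e^(-t) + 2c_3e^(4t), v(t) = 2c_2e^(-t) + c_3e^(4t), w(t) = c_1e^(2t) + 5c_2e^(-t) + 2c_3e^(4t)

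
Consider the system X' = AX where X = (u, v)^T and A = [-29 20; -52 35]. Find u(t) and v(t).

u(t) = -K_1e^(3t)sin(4t) + 2K_1e^(3t)cos(4t) + 2K_2e^(3t)sin(4t) + K_2e^(3t)cos(4t), v(t) = -2K_1e^(3t)sin(4t) + 3K_1e^(3t)cos(4t) + 3K_2e^(3t)sin(4t) + 2K_2e^(3t)cos(4t)

Coefficient matrix A = [[-29, 20], [-52, 35]].
Characteristic polynomial det(A - λI) = λ^2 - 6λ + 25 = 0.
Eigenvalues λ = 3 ± 4i (complex conjugate pair).
For λ=3+4i: an eigenvector is (2,3) - i(-1,-2) = (2 + i, 3 + 2i).
A real fundamental pair from Re and Im of e^((3+4i)t)v: X_1 = e^(3t)(cos(4t)·(2,3) + sin(4t)·(-1,-2)), X_2 = e^(3t)(sin(4t)·(2,3) - cos(4t)·(-1,-2)).
General solution: K_1X_1 + K_2X_2.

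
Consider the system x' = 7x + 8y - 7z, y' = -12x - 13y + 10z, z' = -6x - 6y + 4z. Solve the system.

x(t) = -c_1e^(-t) + 3c_2e^(t) - c_3e^(-2t), y(t) = c_1e^(-t) - 4c_2e^(t) + 2c_3e^(-2t), z(t) = -2c_2e^(t) + c_3e^(-2t)

Coefficient matrix A = [[7, 8, -7], [-12, -13, 10], [-6, -6, 4]].
det(A - λI) = 0 gives eigenvalues λ = -1, 1, -2.
For λ=-1: eigenvector (-1,1,0).
For λ=1: eigenvector (3,-4,-2).
For λ=-2: eigenvector (-1,2,1).
General solution: c_1e^(-t)(-1,1,0) + c_2e^(t)(3,-4,-2) + c_3e^(-2t)(-1,2,1).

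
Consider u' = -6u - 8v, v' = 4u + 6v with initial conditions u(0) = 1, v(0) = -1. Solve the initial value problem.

Coefficient matrix A = [[-6, -8], [4, 6]].
Characteristic polynomial det(A - λI) = λ^2 - 4 = 0.
Eigenvalues λ = -2, 2.
For λ=-2: (A-λI) row 1 is [-4, -8], so an eigenvector is (-2, 1).
For λ=2: (A-λI) row 1 is [-8, -8], so an eigenvector is (1, -1).
General solution: C_1e^(-2t)(-2,1) + C_2e^(2t)(1,-1).
Applying u(0)=1, v(0)=-1 gives C_1=0, C_2=1.

u(t) = e^(2t), v(t) = -e^(2t)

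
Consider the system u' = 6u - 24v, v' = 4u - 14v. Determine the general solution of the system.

Coefficient matrix A = [[6, -24], [4, -14]].
Characteristic polynomial det(A - λI) = λ^2 + 8λ + 12 = 0.
Eigenvalues λ = -2, -6.
For λ=-2: (A-λI) row 1 is [8, -24], so an eigenvector is (3, 1).
For λ=-6: (A-λI) row 1 is [12, -24], so an eigenvector is (2, 1).
General solution: c_1e^(-2t)(3,1) + c_2e^(-6t)(2,1).

u(t) = 3c_1e^(-2t) + 2c_2e^(-6t), v(t) = c_1e^(-2t) + c_2e^(-6t)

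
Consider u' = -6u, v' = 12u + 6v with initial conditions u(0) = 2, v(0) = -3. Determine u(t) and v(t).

u(t) = 2e^(-6t), v(t) = -e^(6t) - 2e^(-6t)

Coefficient matrix A = [[-6, 0], [12, 6]].
Characteristic polynomial det(A - λI) = λ^2 - 36 = 0.
Eigenvalues λ = 6, -6.
For λ=6: (A-λI) row 1 is [-12, 0], so an eigenvector is (0, 1).
For λ=-6: (A-λI) row 2 is [12, 12], so an eigenvector is (-1, 1).
General solution: K_1e^(6t)(0,1) + K_2e^(-6t)(-1,1).
Applying u(0)=2, v(0)=-3 gives K_1=-1, K_2=-2.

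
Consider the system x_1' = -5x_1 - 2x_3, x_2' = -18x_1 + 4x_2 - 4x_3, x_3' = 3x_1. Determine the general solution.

Coefficient matrix A = [[-5, 0, -2], [-18, 4, -4], [3, 0, 0]].
det(A - λI) = 0 gives eigenvalues λ = -3, 4, -2.
For λ=-3: eigenvector (1,2,-1).
For λ=4: eigenvector (0,1,0).
For λ=-2: eigenvector (-2,-4,3).
General solution: K_1e^(-3t)(1,2,-1) + K_2e^(4t)(0,1,0) + K_3e^(-2t)(-2,-4,3).

x_1(t) = K_1e^(-3t) - 2K_3e^(-2t), x_2(t) = 2K_1e^(-3t) + K_2e^(4t) - 4K_3e^(-2t), x_3(t) = -K_1e^(-3t) + 3K_3e^(-2t)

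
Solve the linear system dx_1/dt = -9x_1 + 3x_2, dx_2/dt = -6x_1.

x_1(t) = K_1e^(-6t) + K_2e^(-3t), x_2(t) = K_1e^(-6t) + 2K_2e^(-3t)

Coefficient matrix A = [[-9, 3], [-6, 0]].
Characteristic polynomial det(A - λI) = λ^2 + 9λ + 18 = 0.
Eigenvalues λ = -6, -3.
For λ=-6: (A-λI) row 1 is [-3, 3], so an eigenvector is (1, 1).
For λ=-3: (A-λI) row 1 is [-6, 3], so an eigenvector is (1, 2).
General solution: K_1e^(-6t)(1,1) + K_2e^(-3t)(1,2).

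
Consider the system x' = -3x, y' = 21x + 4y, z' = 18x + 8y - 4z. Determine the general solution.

x(t) = K_2e^(-3t), y(t) = K_1e^(4t) - 3K_2e^(-3t), z(t) = K_1e^(4t) - 6K_2e^(-3t) + K_3e^(-4t)

Coefficient matrix A = [[-3, 0, 0], [21, 4, 0], [18, 8, -4]].
det(A - λI) = 0 gives eigenvalues λ = 4, -3, -4.
For λ=4: eigenvector (0,1,1).
For λ=-3: eigenvector (1,-3,-6).
For λ=-4: eigenvector (0,0,1).
General solution: K_1e^(4t)(0,1,1) + K_2e^(-3t)(1,-3,-6) + K_3e^(-4t)(0,0,1).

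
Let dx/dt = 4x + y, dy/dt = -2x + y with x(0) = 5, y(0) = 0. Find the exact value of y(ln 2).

A = [[4,1],[-2,1]]; eigenvalues λ = 2, 3.
Eigenvectors: (1,-2) for λ=2, (1,-1) for λ=3.
From the initial condition, c_1 = -5, c_2 = 10.
y(ln 2) = (-5)(2^2)(-2) + (10)(2^3)(-1) = -40.

-40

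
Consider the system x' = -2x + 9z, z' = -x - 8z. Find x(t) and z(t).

x(t) = -3c_1e^(-5t) - 3c_2te^(-5t) + 2c_2e^(-5t), z(t) = c_1e^(-5t) + c_2te^(-5t) - c_2e^(-5t)

Coefficient matrix A = [[-2, 9], [-1, -8]].
Characteristic polynomial det(A - λI) = λ^2 + 10λ + 25 = 0.
Single eigenvalue λ = -5 with algebraic multiplicity 2.
Eigenvector v = (-3,1); generalized eigenvector w with (A-λI)w=v is (2,-1).
General solution: e^(-5t)[c_1·v + c_2·(t·v + w)].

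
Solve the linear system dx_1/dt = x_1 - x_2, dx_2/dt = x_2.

x_1(t) = -K_1e^(t) - K_2te^(t) - K_2e^(t), x_2(t) = K_2e^(t)

Coefficient matrix A = [[1, -1], [0, 1]].
Characteristic polynomial det(A - λI) = λ^2 - 2λ + 1 = 0.
Single eigenvalue λ = 1 with algebraic multiplicity 2.
Eigenvector v = (-1,0); generalized eigenvector w with (A-λI)w=v is (-1,1).
General solution: e^(t)[K_1·v + K_2·(t·v + w)].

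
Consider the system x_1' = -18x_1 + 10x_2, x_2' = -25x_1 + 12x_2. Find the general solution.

Coefficient matrix A = [[-18, 10], [-25, 12]].
Characteristic polynomial det(A - λI) = λ^2 + 6λ + 34 = 0.
Eigenvalues λ = -3 ± 5i (complex conjugate pair).
For λ=-3+5i: an eigenvector is (-1,-1) - i(1,2) = (-1 - i, -1 - 2i).
A real fundamental pair from Re and Im of e^((-3+5i)t)v: X_1 = e^(-3t)(cos(5t)·(-1,-1) + sin(5t)·(1,2)), X_2 = e^(-3t)(sin(5t)·(-1,-1) - cos(5t)·(1,2)).
General solution: K_1X_1 + K_2X_2.

x_1(t) = K_1e^(-3t)sin(5t) - K_1e^(-3t)cos(5t) - K_2e^(-3t)sin(5t) - K_2e^(-3t)cos(5t), x_2(t) = 2K_1e^(-3t)sin(5t) - K_1e^(-3t)cos(5t) - K_2e^(-3t)sin(5t) - 2K_2e^(-3t)cos(5t)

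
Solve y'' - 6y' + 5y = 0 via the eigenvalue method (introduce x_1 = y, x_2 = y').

y(t) = K_1e^(t) + K_2e^(5t)

Let x_1 = y, x_2 = y'. Then x_1' = x_2 and x_2' = -5x_1 + 6x_2.
A = [[0,1],[-5,6]]; det(A-λI) = λ^2 - 6λ + 5.
Eigenvalues λ = 1, 5 with eigenvectors (1,1), (1,5).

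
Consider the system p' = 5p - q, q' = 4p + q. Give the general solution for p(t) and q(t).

p(t) = -c_1e^(3t) - c_2te^(3t) - c_2e^(3t), q(t) = -2c_1e^(3t) - 2c_2te^(3t) - c_2e^(3t)

Coefficient matrix A = [[5, -1], [4, 1]].
Characteristic polynomial det(A - λI) = λ^2 - 6λ + 9 = 0.
Single eigenvalue λ = 3 with algebraic multiplicity 2.
Eigenvector v = (-1,-2); generalized eigenvector w with (A-λI)w=v is (-1,-1).
General solution: e^(3t)[c_1·v + c_2·(t·v + w)].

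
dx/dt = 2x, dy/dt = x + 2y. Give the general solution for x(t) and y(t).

Coefficient matrix A = [[2, 0], [1, 2]].
Characteristic polynomial det(A - λI) = λ^2 - 4λ + 4 = 0.
Single eigenvalue λ = 2 with algebraic multiplicity 2.
Eigenvector v = (0,-1); generalized eigenvector w with (A-λI)w=v is (-1,-3).
General solution: e^(2t)[C_1·v + C_2·(t·v + w)].

x(t) = -C_2e^(2t), y(t) = -C_1e^(2t) - C_2te^(2t) - 3C_2e^(2t)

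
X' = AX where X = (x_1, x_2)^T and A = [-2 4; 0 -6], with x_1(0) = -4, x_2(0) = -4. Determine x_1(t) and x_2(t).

Coefficient matrix A = [[-2, 4], [0, -6]].
Characteristic polynomial det(A - λI) = λ^2 + 8λ + 12 = 0.
Eigenvalues λ = -6, -2.
For λ=-6: (A-λI) row 1 is [4, 4], so an eigenvector is (1, -1).
For λ=-2: (A-λI) row 1 is [0, 4], so an eigenvector is (-1, 0).
General solution: C_1e^(-6t)(1,-1) + C_2e^(-2t)(-1,0).
Applying x_1(0)=-4, x_2(0)=-4 gives C_1=4, C_2=8.

x_1(t) = -8e^(-2t) + 4e^(-6t), x_2(t) = -4e^(-6t)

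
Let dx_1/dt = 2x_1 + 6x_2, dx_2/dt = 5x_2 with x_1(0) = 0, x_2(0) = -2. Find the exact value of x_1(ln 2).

A = [[2,6],[0,5]]; eigenvalues λ = 2, 5.
Eigenvectors: (1,0) for λ=2, (-2,-1) for λ=5.
From the initial condition, c_1 = 4, c_2 = 2.
x_1(ln 2) = (4)(2^2)(1) + (2)(2^5)(-2) = -112.

-112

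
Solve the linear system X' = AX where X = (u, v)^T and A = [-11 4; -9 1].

Coefficient matrix A = [[-11, 4], [-9, 1]].
Characteristic polynomial det(A - λI) = λ^2 + 10λ + 25 = 0.
Single eigenvalue λ = -5 with algebraic multiplicity 2.
Eigenvector v = (-2,-3); generalized eigenvector w with (A-λI)w=v is (-1,-2).
General solution: e^(-5t)[c_1·v + c_2·(t·v + w)].

u(t) = -2c_1e^(-5t) - 2c_2te^(-5t) - c_2e^(-5t), v(t) = -3c_1e^(-5t) - 3c_2te^(-5t) - 2c_2e^(-5t)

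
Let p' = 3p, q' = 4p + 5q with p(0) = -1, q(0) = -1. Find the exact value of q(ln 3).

-675

A = [[3,0],[4,5]]; eigenvalues λ = 5, 3.
Eigenvectors: (0,-1) for λ=5, (1,-2) for λ=3.
From the initial condition, c_1 = 3, c_2 = -1.
q(ln 3) = (3)(3^5)(-1) + (-1)(3^3)(-2) = -675.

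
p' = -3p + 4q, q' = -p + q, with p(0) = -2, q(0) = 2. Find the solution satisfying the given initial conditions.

p(t) = 12te^(-t) - 2e^(-t), q(t) = 6te^(-t) + 2e^(-t)

Coefficient matrix A = [[-3, 4], [-1, 1]].
Characteristic polynomial det(A - λI) = λ^2 + 2λ + 1 = 0.
Single eigenvalue λ = -1 with algebraic multiplicity 2.
Eigenvector v = (-2,-1); generalized eigenvector w with (A-λI)w=v is (-1,-1).
General solution: e^(-t)[C_1·v + C_2·(t·v + w)].
Applying p(0)=-2, q(0)=2 gives C_1=4, C_2=-6.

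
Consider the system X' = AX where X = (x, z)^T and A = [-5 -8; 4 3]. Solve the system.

Coefficient matrix A = [[-5, -8], [4, 3]].
Characteristic polynomial det(A - λI) = λ^2 + 2λ + 17 = 0.
Eigenvalues λ = -1 ± 4i (complex conjugate pair).
For λ=-1+4i: an eigenvector is (1,-1) - i(1,0) = (1 - i, -1).
A real fundamental pair from Re and Im of e^((-1+4i)t)v: X_1 = e^(-t)(cos(4t)·(1,-1) + sin(4t)·(1,0)), X_2 = e^(-t)(sin(4t)·(1,-1) - cos(4t)·(1,0)).
General solution: c_1X_1 + c_2X_2.

x(t) = c_1e^(-t)sin(4t) + c_1e^(-t)cos(4t) + c_2e^(-t)sin(4t) - c_2e^(-t)cos(4t), z(t) = -c_1e^(-t)cos(4t) - c_2e^(-t)sin(4t)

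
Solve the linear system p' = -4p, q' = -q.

p(t) = K_2e^(-4t), q(t) = -K_1e^(-t)

Coefficient matrix A = [[-4, 0], [0, -1]].
Characteristic polynomial det(A - λI) = λ^2 + 5λ + 4 = 0.
Eigenvalues λ = -1, -4.
For λ=-1: (A-λI) row 1 is [-3, 0], so an eigenvector is (0, -1).
For λ=-4: (A-λI) row 2 is [0, 3], so an eigenvector is (1, 0).
General solution: K_1e^(-t)(0,-1) + K_2e^(-4t)(1,0).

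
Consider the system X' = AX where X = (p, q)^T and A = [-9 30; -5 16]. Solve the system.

p(t) = -2c_1e^(6t) + 3c_2e^(t), q(t) = -c_1e^(6t) + c_2e^(t)

Coefficient matrix A = [[-9, 30], [-5, 16]].
Characteristic polynomial det(A - λI) = λ^2 - 7λ + 6 = 0.
Eigenvalues λ = 6, 1.
For λ=6: (A-λI) row 1 is [-15, 30], so an eigenvector is (-2, -1).
For λ=1: (A-λI) row 1 is [-10, 30], so an eigenvector is (3, 1).
General solution: c_1e^(6t)(-2,-1) + c_2e^(t)(3,1).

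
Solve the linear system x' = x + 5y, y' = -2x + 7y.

Coefficient matrix A = [[1, 5], [-2, 7]].
Characteristic polynomial det(A - λI) = λ^2 - 8λ + 17 = 0.
Eigenvalues λ = 4 ± i (complex conjugate pair).
For λ=4+i: an eigenvector is (1,1) - i(2,1) = (1 - 2i, 1 - i).
A real fundamental pair from Re and Im of e^((4+i)t)v: X_1 = e^(4t)(cos(t)·(1,1) + sin(t)·(2,1)), X_2 = e^(4t)(sin(t)·(1,1) - cos(t)·(2,1)).
General solution: K_1X_1 + K_2X_2.

x(t) = 2K_1e^(4t)sin(t) + K_1e^(4t)cos(t) + K_2e^(4t)sin(t) - 2K_2e^(4t)cos(t), y(t) = K_1e^(4t)sin(t) + K_1e^(4t)cos(t) + K_2e^(4t)sin(t) - K_2e^(4t)cos(t)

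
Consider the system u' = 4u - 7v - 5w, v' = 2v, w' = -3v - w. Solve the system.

Coefficient matrix A = [[4, -7, -5], [0, 2, 0], [0, -3, -1]].
det(A - λI) = 0 gives eigenvalues λ = -1, 2, 4.
For λ=-1: eigenvector (1,0,1).
For λ=2: eigenvector (1,1,-1).
For λ=4: eigenvector (1,0,0).
General solution: C_1e^(-t)(1,0,1) + C_2e^(2t)(1,1,-1) + C_3e^(4t)(1,0,0).

u(t) = C_1e^(-t) + C_2e^(2t) + C_3e^(4t), v(t) = C_2e^(2t), w(t) = C_1e^(-t) - C_2e^(2t)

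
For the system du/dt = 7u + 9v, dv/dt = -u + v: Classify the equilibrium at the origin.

unstable improper node

A = [[7,9],[-1,1]]; det(A-λI) = λ^2 - 8λ + 16.
repeated λ = 4 with a single eigenvector.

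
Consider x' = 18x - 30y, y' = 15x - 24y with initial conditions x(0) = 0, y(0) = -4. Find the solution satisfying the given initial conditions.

Coefficient matrix A = [[18, -30], [15, -24]].
Characteristic polynomial det(A - λI) = λ^2 + 6λ + 18 = 0.
Eigenvalues λ = -3 ± 3i (complex conjugate pair).
For λ=-3+3i: an eigenvector is (1,1) - i(-3,-2) = (1 + 3i, 1 + 2i).
A real fundamental pair from Re and Im of e^((-3+3i)t)v: X_1 = e^(-3t)(cos(3t)·(1,1) + sin(3t)·(-3,-2)), X_2 = e^(-3t)(sin(3t)·(1,1) - cos(3t)·(-3,-2)).
General solution: C_1X_1 + C_2X_2.
Applying x(0)=0, y(0)=-4 gives C_1=-12, C_2=4.

x(t) = 40e^(-3t)sin(3t), y(t) = 28e^(-3t)sin(3t) - 4e^(-3t)cos(3t)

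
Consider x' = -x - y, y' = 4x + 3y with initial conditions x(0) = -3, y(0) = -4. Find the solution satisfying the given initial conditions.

Coefficient matrix A = [[-1, -1], [4, 3]].
Characteristic polynomial det(A - λI) = λ^2 - 2λ + 1 = 0.
Single eigenvalue λ = 1 with algebraic multiplicity 2.
Eigenvector v = (-1,2); generalized eigenvector w with (A-λI)w=v is (0,1).
General solution: e^(t)[C_1·v + C_2·(t·v + w)].
Applying x(0)=-3, y(0)=-4 gives C_1=3, C_2=-10.

x(t) = 10te^(t) - 3e^(t), y(t) = -20te^(t) - 4e^(t)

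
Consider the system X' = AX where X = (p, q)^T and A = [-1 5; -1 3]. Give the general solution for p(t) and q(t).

p(t) = -2c_1e^(t)sin(t) + c_1e^(t)cos(t) + c_2e^(t)sin(t) + 2c_2e^(t)cos(t), q(t) = -c_1e^(t)sin(t) + c_2e^(t)cos(t)

Coefficient matrix A = [[-1, 5], [-1, 3]].
Characteristic polynomial det(A - λI) = λ^2 - 2λ + 2 = 0.
Eigenvalues λ = 1 ± i (complex conjugate pair).
For λ=1+i: an eigenvector is (1,0) - i(-2,-1) = (1 + 2i, 0 + i).
A real fundamental pair from Re and Im of e^((1+i)t)v: X_1 = e^(t)(cos(t)·(1,0) + sin(t)·(-2,-1)), X_2 = e^(t)(sin(t)·(1,0) - cos(t)·(-2,-1)).
General solution: c_1X_1 + c_2X_2.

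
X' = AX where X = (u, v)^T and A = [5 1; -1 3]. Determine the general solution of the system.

u(t) = C_1e^(4t) + C_2te^(4t) - 2C_2e^(4t), v(t) = -C_1e^(4t) - C_2te^(4t) + 3C_2e^(4t)

Coefficient matrix A = [[5, 1], [-1, 3]].
Characteristic polynomial det(A - λI) = λ^2 - 8λ + 16 = 0.
Single eigenvalue λ = 4 with algebraic multiplicity 2.
Eigenvector v = (1,-1); generalized eigenvector w with (A-λI)w=v is (-2,3).
General solution: e^(4t)[C_1·v + C_2·(t·v + w)].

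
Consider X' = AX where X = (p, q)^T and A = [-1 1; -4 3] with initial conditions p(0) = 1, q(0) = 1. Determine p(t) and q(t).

Coefficient matrix A = [[-1, 1], [-4, 3]].
Characteristic polynomial det(A - λI) = λ^2 - 2λ + 1 = 0.
Single eigenvalue λ = 1 with algebraic multiplicity 2.
Eigenvector v = (1,2); generalized eigenvector w with (A-λI)w=v is (-1,-1).
General solution: e^(t)[C_1·v + C_2·(t·v + w)].
Applying p(0)=1, q(0)=1 gives C_1=0, C_2=-1.

p(t) = -te^(t) + e^(t), q(t) = -2te^(t) + e^(t)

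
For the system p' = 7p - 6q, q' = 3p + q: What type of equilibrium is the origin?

unstable spiral

A = [[7,-6],[3,1]]; det(A-λI) = λ^2 - 8λ + 25.
λ = 4 ± 3i: positive real part.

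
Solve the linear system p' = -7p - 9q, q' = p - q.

Coefficient matrix A = [[-7, -9], [1, -1]].
Characteristic polynomial det(A - λI) = λ^2 + 8λ + 16 = 0.
Single eigenvalue λ = -4 with algebraic multiplicity 2.
Eigenvector v = (3,-1); generalized eigenvector w with (A-λI)w=v is (-1,0).
General solution: e^(-4t)[C_1·v + C_2·(t·v + w)].

p(t) = 3C_1e^(-4t) + 3C_2te^(-4t) - C_2e^(-4t), q(t) = -C_1e^(-4t) - C_2te^(-4t)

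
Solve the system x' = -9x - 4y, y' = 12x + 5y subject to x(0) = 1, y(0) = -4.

Coefficient matrix A = [[-9, -4], [12, 5]].
Characteristic polynomial det(A - λI) = λ^2 + 4λ + 3 = 0.
Eigenvalues λ = -3, -1.
For λ=-3: (A-λI) row 1 is [-6, -4], so an eigenvector is (-2, 3).
For λ=-1: (A-λI) row 1 is [-8, -4], so an eigenvector is (-1, 2).
General solution: c_1e^(-3t)(-2,3) + c_2e^(-t)(-1,2).
Applying x(0)=1, y(0)=-4 gives c_1=2, c_2=-5.

x(t) = 5e^(-t) - 4e^(-3t), y(t) = -10e^(-t) + 6e^(-3t)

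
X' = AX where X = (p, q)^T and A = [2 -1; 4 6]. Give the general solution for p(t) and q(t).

p(t) = -K_1e^(4t) - K_2te^(4t) + 2K_2e^(4t), q(t) = 2K_1e^(4t) + 2K_2te^(4t) - 3K_2e^(4t)

Coefficient matrix A = [[2, -1], [4, 6]].
Characteristic polynomial det(A - λI) = λ^2 - 8λ + 16 = 0.
Single eigenvalue λ = 4 with algebraic multiplicity 2.
Eigenvector v = (-1,2); generalized eigenvector w with (A-λI)w=v is (2,-3).
General solution: e^(4t)[K_1·v + K_2·(t·v + w)].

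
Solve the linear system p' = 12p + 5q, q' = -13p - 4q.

p(t) = K_1e^(4t)sin(t) + 2K_1e^(4t)cos(t) + 2K_2e^(4t)sin(t) - K_2e^(4t)cos(t), q(t) = -2K_1e^(4t)sin(t) - 3K_1e^(4t)cos(t) - 3K_2e^(4t)sin(t) + 2K_2e^(4t)cos(t)

Coefficient matrix A = [[12, 5], [-13, -4]].
Characteristic polynomial det(A - λI) = λ^2 - 8λ + 17 = 0.
Eigenvalues λ = 4 ± i (complex conjugate pair).
For λ=4+i: an eigenvector is (2,-3) - i(1,-2) = (2 - i, -3 + 2i).
A real fundamental pair from Re and Im of e^((4+i)t)v: X_1 = e^(4t)(cos(t)·(2,-3) + sin(t)·(1,-2)), X_2 = e^(4t)(sin(t)·(2,-3) - cos(t)·(1,-2)).
General solution: K_1X_1 + K_2X_2.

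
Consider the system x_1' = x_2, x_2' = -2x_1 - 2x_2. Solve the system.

x_1(t) = -K_1e^(-t)cos(t) - K_2e^(-t)sin(t), x_2(t) = K_1e^(-t)sin(t) + K_1e^(-t)cos(t) + K_2e^(-t)sin(t) - K_2e^(-t)cos(t)

Coefficient matrix A = [[0, 1], [-2, -2]].
Characteristic polynomial det(A - λI) = λ^2 + 2λ + 2 = 0.
Eigenvalues λ = -1 ± i (complex conjugate pair).
For λ=-1+i: an eigenvector is (-1,1) - i(0,1) = (-1, 1 - i).
A real fundamental pair from Re and Im of e^((-1+i)t)v: X_1 = e^(-t)(cos(t)·(-1,1) + sin(t)·(0,1)), X_2 = e^(-t)(sin(t)·(-1,1) - cos(t)·(0,1)).
General solution: K_1X_1 + K_2X_2.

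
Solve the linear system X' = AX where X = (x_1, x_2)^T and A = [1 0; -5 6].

x_1(t) = -K_1e^(t), x_2(t) = -K_1e^(t) + K_2e^(6t)

Coefficient matrix A = [[1, 0], [-5, 6]].
Characteristic polynomial det(A - λI) = λ^2 - 7λ + 6 = 0.
Eigenvalues λ = 1, 6.
For λ=1: (A-λI) row 2 is [-5, 5], so an eigenvector is (-1, -1).
For λ=6: (A-λI) row 1 is [-5, 0], so an eigenvector is (0, 1).
General solution: K_1e^(t)(-1,-1) + K_2e^(6t)(0,1).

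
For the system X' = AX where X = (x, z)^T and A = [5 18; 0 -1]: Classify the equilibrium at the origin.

A = [[5,18],[0,-1]]; det(A-λI) = λ^2 - 4λ - 5.
λ = -1, 5: opposite signs.

saddle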